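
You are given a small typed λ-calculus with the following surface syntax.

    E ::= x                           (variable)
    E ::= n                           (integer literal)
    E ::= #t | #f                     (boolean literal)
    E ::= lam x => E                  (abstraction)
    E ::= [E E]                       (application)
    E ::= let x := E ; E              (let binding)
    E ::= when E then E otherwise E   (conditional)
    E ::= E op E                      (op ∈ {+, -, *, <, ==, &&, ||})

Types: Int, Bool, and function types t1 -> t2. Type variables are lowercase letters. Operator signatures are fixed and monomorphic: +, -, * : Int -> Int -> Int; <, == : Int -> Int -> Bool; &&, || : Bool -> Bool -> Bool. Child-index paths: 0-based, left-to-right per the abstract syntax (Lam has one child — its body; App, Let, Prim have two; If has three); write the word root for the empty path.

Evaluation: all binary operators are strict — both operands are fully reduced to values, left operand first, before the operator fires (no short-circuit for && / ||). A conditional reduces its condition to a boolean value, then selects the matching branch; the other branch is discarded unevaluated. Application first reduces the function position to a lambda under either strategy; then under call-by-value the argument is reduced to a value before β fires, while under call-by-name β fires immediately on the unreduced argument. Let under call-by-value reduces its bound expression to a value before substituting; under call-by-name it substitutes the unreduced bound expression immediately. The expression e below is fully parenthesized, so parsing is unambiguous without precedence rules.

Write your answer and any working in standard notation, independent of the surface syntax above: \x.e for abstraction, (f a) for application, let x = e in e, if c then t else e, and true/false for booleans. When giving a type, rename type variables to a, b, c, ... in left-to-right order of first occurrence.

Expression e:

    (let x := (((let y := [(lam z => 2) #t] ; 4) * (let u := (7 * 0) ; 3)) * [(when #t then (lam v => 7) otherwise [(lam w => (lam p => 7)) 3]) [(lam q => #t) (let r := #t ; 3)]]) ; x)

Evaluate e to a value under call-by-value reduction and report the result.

Derivation:
step 0: (let x = (((let y = ((\z.2) true) in 4) * (let u = (7 * 0) in 3)) * ((if true then (\v.7) else ((\w.(\p.7)) 3)) ((\q.true) (let r = true in 3)))) in x)
step 1: [beta@0.0.0.0] (let x = (((let y = 2 in 4) * (let u = (7 * 0) in 3)) * ((if true then (\v.7) else ((\w.(\p.7)) 3)) ((\q.true) (let r = true in 3)))) in x)
step 2: [let@0.0.0] (let x = ((4 * (let u = (7 * 0) in 3)) * ((if true then (\v.7) else ((\w.(\p.7)) 3)) ((\q.true) (let r = true in 3)))) in x)
step 3: [delta@0.0.1.0] (let x = ((4 * (let u = 0 in 3)) * ((if true then (\v.7) else ((\w.(\p.7)) 3)) ((\q.true) (let r = true in 3)))) in x)
step 4: [let@0.0.1] (let x = ((4 * 3) * ((if true then (\v.7) else ((\w.(\p.7)) 3)) ((\q.true) (let r = true in 3)))) in x)
step 5: [delta@0.0] (let x = (12 * ((if true then (\v.7) else ((\w.(\p.7)) 3)) ((\q.true) (let r = true in 3)))) in x)
step 6: [if@0.1.0] (let x = (12 * ((\v.7) ((\q.true) (let r = true in 3)))) in x)
step 7: [let@0.1.1.1] (let x = (12 * ((\v.7) ((\q.true) 3))) in x)
step 8: [beta@0.1.1] (let x = (12 * ((\v.7) true)) in x)
step 9: [beta@0.1] (let x = (12 * 7) in x)
step 10: [delta@0] (let x = 84 in x)
step 11: [let@root] 84

Answer: 84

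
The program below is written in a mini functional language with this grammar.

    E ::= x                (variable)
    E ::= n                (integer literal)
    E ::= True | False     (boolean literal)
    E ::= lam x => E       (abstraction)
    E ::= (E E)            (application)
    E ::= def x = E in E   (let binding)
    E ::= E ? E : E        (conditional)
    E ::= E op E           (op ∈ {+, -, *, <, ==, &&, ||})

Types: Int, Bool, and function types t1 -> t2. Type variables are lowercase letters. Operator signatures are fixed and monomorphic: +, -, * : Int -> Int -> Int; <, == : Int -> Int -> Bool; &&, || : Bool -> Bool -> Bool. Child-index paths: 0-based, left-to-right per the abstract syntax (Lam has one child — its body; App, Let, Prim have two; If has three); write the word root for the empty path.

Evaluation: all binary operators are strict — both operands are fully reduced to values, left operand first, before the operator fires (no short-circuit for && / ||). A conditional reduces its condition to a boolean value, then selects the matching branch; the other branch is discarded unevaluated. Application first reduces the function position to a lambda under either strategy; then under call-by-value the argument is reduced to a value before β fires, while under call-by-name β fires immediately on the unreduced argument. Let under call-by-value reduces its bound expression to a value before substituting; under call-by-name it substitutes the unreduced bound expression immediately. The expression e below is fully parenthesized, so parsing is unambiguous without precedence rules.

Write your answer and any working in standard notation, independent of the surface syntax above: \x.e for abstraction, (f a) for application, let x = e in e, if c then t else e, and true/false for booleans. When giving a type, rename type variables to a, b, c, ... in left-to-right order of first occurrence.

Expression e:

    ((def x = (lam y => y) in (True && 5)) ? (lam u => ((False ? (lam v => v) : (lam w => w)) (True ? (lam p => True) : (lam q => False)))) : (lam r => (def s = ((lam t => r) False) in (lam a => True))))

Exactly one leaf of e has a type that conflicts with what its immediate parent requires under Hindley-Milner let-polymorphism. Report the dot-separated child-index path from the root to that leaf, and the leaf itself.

Working:
y : a
\y._ : a -> a
let x : forall. a -> a
  unify Bool ~ Bool
  unify Int ~ Bool
  FAIL: mismatch Int ~ Bool

Answer: 0.1.1 : 5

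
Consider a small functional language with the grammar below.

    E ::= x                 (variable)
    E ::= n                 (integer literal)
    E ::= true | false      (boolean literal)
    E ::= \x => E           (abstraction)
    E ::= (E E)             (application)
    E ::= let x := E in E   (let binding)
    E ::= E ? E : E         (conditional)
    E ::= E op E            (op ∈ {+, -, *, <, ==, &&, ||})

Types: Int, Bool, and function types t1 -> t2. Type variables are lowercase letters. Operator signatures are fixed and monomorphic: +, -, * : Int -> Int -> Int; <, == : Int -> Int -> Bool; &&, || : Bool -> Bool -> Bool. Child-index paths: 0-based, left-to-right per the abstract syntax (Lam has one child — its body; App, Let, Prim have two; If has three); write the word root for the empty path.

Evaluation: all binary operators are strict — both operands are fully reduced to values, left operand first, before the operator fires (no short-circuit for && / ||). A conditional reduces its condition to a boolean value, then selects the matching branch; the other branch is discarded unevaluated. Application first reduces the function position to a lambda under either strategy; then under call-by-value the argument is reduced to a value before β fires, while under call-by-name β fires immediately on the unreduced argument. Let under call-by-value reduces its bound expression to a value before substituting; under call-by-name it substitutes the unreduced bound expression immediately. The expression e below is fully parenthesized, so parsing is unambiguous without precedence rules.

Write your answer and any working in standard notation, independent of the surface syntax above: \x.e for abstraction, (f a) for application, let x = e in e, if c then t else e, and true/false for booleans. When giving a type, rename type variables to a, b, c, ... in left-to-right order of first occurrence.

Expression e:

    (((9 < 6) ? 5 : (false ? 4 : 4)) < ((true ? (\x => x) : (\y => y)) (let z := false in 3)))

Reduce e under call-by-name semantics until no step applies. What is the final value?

Answer: false

Working:
step 0: ((if (9 < 6) then 5 else (if false then 4 else 4)) < ((if true then (\x.x) else (\y.y)) (let z = false in 3)))
step 1: [delta@0.0] ((if false then 5 else (if false then 4 else 4)) < ((if true then (\x.x) else (\y.y)) (let z = false in 3)))
step 2: [if@0] ((if false then 4 else 4) < ((if true then (\x.x) else (\y.y)) (let z = false in 3)))
step 3: [if@0] (4 < ((if true then (\x.x) else (\y.y)) (let z = false in 3)))
step 4: [if@1.0] (4 < ((\x.x) (let z = false in 3)))
step 5: [beta@1] (4 < (let z = false in 3))
step 6: [let@1] (4 < 3)
step 7: [delta@root] false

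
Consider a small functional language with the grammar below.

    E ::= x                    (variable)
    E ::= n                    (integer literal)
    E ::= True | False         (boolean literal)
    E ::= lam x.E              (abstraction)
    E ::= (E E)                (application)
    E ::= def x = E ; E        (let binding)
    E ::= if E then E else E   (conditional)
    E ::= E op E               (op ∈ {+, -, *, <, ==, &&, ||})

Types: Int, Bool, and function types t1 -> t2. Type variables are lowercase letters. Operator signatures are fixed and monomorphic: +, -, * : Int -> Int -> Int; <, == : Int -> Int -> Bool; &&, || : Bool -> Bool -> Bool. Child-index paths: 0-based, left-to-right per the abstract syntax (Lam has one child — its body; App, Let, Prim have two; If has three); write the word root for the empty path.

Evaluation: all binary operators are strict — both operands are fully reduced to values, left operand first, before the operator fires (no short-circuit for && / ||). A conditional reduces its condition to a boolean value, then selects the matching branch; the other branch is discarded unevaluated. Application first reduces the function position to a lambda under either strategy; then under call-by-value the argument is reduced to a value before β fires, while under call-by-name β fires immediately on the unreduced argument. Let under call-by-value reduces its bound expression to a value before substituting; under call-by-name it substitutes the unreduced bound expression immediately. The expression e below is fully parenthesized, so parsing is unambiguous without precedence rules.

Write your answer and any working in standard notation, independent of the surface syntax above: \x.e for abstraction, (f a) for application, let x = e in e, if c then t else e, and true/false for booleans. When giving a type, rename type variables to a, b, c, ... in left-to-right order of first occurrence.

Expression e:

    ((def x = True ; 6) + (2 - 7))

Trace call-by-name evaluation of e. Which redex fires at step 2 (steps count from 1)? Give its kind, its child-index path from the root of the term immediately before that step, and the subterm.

Derivation:
step 0: ((let x = true in 6) + (2 - 7))
step 1: [let@0] (6 + (2 - 7))
step 2: [delta@1] (6 + -5)

Answer: delta at 1 : (2 - 7)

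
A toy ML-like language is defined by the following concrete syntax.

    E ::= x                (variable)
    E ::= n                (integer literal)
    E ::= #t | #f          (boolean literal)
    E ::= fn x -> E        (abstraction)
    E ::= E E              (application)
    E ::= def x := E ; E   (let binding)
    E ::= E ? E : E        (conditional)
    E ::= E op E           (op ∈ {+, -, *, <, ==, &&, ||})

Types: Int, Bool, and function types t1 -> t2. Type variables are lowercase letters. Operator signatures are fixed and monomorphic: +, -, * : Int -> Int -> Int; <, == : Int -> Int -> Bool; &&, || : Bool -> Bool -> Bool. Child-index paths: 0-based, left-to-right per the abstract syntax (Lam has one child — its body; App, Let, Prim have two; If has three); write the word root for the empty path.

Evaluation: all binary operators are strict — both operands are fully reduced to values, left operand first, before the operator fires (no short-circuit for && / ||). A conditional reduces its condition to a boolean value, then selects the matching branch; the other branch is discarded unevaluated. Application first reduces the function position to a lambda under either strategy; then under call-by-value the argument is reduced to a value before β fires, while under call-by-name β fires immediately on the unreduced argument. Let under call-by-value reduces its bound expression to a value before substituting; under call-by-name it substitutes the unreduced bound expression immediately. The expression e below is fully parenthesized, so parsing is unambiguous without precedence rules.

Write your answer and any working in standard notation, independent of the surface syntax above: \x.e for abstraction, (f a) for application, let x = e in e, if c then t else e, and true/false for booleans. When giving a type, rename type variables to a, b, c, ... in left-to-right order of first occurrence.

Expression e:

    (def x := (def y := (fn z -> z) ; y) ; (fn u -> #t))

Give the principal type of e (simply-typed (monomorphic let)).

Working:
z : a
\z._ : a -> a
let y : a -> a
y : a -> a
let x : a -> a
\u._ : b -> Bool

Answer: a -> Bool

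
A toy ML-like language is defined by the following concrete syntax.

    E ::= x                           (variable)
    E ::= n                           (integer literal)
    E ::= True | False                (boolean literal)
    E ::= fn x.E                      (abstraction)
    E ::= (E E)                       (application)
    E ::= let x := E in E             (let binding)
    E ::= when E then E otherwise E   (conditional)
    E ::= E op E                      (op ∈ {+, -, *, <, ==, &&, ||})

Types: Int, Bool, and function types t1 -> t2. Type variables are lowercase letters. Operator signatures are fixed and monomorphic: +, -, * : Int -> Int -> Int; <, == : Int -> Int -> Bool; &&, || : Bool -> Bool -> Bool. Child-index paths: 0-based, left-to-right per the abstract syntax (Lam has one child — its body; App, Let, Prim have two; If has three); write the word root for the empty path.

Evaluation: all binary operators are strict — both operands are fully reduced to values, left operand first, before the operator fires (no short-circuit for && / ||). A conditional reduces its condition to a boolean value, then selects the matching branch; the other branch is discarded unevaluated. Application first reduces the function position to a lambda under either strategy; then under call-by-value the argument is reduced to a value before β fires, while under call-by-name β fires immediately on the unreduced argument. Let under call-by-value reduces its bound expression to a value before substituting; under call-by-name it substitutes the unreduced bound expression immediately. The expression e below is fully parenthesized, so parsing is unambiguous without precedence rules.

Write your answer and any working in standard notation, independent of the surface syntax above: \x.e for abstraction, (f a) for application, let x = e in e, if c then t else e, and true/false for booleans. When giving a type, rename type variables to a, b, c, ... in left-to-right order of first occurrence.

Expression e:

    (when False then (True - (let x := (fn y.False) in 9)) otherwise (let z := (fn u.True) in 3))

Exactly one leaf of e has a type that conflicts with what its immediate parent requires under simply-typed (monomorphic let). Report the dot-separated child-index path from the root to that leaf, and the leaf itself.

Derivation:
  unify Bool ~ Bool
  unify Bool ~ Int
  FAIL: mismatch Bool ~ Int

Answer: 1.0 : true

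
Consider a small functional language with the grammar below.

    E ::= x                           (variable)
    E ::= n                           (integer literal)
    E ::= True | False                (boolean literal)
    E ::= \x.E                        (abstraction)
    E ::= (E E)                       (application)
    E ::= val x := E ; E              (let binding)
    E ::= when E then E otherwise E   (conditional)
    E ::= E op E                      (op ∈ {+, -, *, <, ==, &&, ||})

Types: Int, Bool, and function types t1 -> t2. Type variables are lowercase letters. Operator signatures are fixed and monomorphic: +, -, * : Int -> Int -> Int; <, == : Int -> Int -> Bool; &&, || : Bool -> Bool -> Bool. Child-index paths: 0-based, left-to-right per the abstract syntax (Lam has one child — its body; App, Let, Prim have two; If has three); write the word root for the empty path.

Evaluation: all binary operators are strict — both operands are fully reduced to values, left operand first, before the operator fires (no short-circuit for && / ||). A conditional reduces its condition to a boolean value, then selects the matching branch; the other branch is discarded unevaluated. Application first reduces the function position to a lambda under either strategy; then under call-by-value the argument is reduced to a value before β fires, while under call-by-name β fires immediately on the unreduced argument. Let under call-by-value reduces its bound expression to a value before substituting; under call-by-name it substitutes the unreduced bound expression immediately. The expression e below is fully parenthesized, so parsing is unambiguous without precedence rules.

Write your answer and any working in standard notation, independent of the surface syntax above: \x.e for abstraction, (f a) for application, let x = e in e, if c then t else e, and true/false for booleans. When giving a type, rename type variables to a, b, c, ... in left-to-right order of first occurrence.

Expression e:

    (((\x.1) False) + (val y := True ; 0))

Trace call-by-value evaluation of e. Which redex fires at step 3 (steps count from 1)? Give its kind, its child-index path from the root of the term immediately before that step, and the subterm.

Working:
step 0: (((\x.1) false) + (let y = true in 0))
step 1: [beta@0] (1 + (let y = true in 0))
step 2: [let@1] (1 + 0)
step 3: [delta@root] 1

Answer: delta at root : (1 + 0)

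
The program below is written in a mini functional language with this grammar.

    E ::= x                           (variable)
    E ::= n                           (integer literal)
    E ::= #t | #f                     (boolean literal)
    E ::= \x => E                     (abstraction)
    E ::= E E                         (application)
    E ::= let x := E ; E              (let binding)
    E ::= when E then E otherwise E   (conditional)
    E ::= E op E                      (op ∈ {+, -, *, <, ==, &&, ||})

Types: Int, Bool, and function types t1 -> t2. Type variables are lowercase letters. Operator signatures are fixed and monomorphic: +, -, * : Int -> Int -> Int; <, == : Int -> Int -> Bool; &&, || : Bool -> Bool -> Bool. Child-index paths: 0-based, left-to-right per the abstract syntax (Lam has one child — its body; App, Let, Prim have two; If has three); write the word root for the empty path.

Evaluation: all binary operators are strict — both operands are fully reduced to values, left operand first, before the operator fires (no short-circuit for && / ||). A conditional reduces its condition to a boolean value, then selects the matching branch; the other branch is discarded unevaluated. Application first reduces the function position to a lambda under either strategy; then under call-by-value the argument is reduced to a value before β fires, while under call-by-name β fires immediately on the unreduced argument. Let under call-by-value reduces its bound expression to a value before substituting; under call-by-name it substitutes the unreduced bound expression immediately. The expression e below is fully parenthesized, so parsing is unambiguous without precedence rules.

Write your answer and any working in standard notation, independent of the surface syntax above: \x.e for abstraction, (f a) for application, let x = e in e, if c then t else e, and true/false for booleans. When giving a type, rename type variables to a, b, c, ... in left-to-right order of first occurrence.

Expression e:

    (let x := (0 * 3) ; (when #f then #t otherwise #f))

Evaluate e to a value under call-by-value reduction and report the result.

Working:
step 0: (let x = (0 * 3) in (if false then true else false))
step 1: [delta@0] (let x = 0 in (if false then true else false))
step 2: [let@root] (if false then true else false)
step 3: [if@root] false

Answer: false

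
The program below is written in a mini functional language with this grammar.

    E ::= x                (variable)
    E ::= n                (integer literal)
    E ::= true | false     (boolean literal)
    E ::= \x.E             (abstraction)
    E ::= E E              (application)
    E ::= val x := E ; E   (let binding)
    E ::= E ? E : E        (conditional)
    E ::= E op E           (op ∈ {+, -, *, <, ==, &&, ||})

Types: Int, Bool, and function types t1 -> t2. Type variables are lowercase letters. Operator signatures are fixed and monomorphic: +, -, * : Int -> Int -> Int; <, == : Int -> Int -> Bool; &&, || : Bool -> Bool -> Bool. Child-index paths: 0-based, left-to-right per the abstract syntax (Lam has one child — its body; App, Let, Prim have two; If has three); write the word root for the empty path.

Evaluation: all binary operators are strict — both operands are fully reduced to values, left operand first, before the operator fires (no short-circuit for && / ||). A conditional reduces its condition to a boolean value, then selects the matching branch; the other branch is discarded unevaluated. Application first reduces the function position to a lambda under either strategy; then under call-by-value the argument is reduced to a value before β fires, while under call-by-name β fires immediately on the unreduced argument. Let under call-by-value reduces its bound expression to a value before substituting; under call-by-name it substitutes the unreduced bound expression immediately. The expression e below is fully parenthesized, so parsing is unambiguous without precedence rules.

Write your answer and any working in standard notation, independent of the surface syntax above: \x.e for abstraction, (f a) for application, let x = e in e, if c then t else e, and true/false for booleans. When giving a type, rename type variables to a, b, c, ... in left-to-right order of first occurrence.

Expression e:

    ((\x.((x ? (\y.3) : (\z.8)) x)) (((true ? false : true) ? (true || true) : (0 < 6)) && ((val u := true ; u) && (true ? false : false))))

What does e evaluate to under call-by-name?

Derivation:
step 0: ((\x.((if x then (\y.3) else (\z.8)) x)) ((if (if true then false else true) then (true || true) else (0 < 6)) && ((let u = true in u) && (if true then false else false))))
step 1: [beta@root] ((if ((if (if true then false else true) then (true || true) else (0 < 6)) && ((let u = true in u) && (if true then false else false))) then (\y.3) else (\z.8)) ((if (if true then false else true) then (true || true) else (0 < 6)) && ((let u = true in u) && (if true then false else false))))
step 2: [if@0.0.0.0] ((if ((if false then (true || true) else (0 < 6)) && ((let u = true in u) && (if true then false else false))) then (\y.3) else (\z.8)) ((if (if true then false else true) then (true || true) else (0 < 6)) && ((let u = true in u) && (if true then false else false))))
step 3: [if@0.0.0] ((if ((0 < 6) && ((let u = true in u) && (if true then false else false))) then (\y.3) else (\z.8)) ((if (if true then false else true) then (true || true) else (0 < 6)) && ((let u = true in u) && (if true then false else false))))
step 4: [delta@0.0.0] ((if (true && ((let u = true in u) && (if true then false else false))) then (\y.3) else (\z.8)) ((if (if true then false else true) then (true || true) else (0 < 6)) && ((let u = true in u) && (if true then false else false))))
step 5: [let@0.0.1.0] ((if (true && (true && (if true then false else false))) then (\y.3) else (\z.8)) ((if (if true then false else true) then (true || true) else (0 < 6)) && ((let u = true in u) && (if true then false else false))))
step 6: [if@0.0.1.1] ((if (true && (true && false)) then (\y.3) else (\z.8)) ((if (if true then false else true) then (true || true) else (0 < 6)) && ((let u = true in u) && (if true then false else false))))
step 7: [delta@0.0.1] ((if (true && false) then (\y.3) else (\z.8)) ((if (if true then false else true) then (true || true) else (0 < 6)) && ((let u = true in u) && (if true then false else false))))
step 8: [delta@0.0] ((if false then (\y.3) else (\z.8)) ((if (if true then false else true) then (true || true) else (0 < 6)) && ((let u = true in u) && (if true then false else false))))
step 9: [if@0] ((\z.8) ((if (if true then false else true) then (true || true) else (0 < 6)) && ((let u = true in u) && (if true then false else false))))
step 10: [beta@root] 8

Answer: 8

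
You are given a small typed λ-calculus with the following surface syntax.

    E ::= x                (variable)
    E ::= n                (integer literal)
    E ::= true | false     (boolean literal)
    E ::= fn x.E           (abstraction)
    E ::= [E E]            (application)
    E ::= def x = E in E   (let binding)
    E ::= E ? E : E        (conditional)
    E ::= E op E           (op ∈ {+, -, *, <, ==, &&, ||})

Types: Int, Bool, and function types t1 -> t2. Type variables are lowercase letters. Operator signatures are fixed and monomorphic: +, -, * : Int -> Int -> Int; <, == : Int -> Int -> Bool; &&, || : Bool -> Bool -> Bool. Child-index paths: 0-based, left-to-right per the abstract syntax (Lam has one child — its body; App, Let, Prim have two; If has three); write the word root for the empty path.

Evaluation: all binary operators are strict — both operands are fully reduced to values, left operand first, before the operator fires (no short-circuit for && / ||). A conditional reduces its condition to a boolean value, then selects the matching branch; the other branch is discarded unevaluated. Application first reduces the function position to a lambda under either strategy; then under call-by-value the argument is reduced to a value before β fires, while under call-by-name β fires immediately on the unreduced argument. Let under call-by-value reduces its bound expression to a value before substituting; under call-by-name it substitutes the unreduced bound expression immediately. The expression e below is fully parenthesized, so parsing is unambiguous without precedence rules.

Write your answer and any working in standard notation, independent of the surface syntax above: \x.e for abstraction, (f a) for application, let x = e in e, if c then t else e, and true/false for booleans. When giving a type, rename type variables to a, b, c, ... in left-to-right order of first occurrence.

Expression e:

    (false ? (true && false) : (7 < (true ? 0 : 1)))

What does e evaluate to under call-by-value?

Working:
step 0: (if false then (true && false) else (7 < (if true then 0 else 1)))
step 1: [if@root] (7 < (if true then 0 else 1))
step 2: [if@1] (7 < 0)
step 3: [delta@root] false

Answer: false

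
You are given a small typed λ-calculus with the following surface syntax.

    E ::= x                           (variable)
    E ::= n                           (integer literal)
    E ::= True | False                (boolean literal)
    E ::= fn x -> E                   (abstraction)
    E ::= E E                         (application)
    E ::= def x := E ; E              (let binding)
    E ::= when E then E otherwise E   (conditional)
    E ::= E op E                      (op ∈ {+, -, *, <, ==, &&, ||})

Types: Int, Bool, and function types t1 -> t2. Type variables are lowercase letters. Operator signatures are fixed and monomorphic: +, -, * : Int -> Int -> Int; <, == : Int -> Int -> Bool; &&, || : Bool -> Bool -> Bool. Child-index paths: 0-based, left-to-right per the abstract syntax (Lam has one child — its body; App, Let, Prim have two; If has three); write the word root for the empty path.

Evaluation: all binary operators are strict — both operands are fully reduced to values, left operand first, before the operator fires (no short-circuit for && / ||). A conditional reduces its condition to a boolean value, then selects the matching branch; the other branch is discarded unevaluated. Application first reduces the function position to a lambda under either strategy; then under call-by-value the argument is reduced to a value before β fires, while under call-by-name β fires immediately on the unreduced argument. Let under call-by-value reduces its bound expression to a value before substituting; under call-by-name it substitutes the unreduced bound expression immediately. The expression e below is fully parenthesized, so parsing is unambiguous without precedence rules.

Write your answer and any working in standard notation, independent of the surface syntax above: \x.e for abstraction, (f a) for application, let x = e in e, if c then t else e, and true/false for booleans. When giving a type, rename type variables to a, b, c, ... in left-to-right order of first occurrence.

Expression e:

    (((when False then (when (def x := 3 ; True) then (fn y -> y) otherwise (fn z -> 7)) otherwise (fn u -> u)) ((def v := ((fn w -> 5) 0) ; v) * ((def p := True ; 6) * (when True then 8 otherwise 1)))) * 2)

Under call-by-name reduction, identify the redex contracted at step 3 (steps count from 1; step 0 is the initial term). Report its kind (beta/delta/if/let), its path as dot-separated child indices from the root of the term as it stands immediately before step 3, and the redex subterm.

Working:
step 0: (((if false then (if (let x = 3 in true) then (\y.y) else (\z.7)) else (\u.u)) ((let v = ((\w.5) 0) in v) * ((let p = true in 6) * (if true then 8 else 1)))) * 2)
step 1: [if@0.0] (((\u.u) ((let v = ((\w.5) 0) in v) * ((let p = true in 6) * (if true then 8 else 1)))) * 2)
step 2: [beta@0] (((let v = ((\w.5) 0) in v) * ((let p = true in 6) * (if true then 8 else 1))) * 2)
step 3: [let@0.0] ((((\w.5) 0) * ((let p = true in 6) * (if true then 8 else 1))) * 2)

Answer: let at 0.0 : (let v = ((\w.5) 0) in v)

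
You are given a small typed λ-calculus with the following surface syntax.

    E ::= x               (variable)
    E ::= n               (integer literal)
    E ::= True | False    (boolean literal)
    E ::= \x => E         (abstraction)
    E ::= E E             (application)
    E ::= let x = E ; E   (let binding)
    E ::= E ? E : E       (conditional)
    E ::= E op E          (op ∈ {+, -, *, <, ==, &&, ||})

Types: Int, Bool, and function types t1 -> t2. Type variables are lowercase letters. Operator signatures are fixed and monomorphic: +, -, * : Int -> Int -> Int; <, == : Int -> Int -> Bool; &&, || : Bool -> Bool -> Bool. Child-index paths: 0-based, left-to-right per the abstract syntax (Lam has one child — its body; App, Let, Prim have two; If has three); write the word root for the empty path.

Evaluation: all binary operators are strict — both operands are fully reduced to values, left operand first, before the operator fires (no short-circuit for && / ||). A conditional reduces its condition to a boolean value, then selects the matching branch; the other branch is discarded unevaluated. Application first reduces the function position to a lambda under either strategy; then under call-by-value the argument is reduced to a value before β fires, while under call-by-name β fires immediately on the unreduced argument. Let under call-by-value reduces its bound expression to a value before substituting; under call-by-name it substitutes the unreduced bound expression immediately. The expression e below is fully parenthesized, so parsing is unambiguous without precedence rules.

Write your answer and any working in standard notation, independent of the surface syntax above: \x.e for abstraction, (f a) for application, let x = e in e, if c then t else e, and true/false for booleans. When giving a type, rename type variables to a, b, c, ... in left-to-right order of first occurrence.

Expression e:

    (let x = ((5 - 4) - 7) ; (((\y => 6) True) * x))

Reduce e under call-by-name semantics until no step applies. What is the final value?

Answer: -36

Working:
step 0: (let x = ((5 - 4) - 7) in (((\y.6) true) * x))
step 1: [let@root] (((\y.6) true) * ((5 - 4) - 7))
step 2: [beta@0] (6 * ((5 - 4) - 7))
step 3: [delta@1.0] (6 * (1 - 7))
step 4: [delta@1] (6 * -6)
step 5: [delta@root] -36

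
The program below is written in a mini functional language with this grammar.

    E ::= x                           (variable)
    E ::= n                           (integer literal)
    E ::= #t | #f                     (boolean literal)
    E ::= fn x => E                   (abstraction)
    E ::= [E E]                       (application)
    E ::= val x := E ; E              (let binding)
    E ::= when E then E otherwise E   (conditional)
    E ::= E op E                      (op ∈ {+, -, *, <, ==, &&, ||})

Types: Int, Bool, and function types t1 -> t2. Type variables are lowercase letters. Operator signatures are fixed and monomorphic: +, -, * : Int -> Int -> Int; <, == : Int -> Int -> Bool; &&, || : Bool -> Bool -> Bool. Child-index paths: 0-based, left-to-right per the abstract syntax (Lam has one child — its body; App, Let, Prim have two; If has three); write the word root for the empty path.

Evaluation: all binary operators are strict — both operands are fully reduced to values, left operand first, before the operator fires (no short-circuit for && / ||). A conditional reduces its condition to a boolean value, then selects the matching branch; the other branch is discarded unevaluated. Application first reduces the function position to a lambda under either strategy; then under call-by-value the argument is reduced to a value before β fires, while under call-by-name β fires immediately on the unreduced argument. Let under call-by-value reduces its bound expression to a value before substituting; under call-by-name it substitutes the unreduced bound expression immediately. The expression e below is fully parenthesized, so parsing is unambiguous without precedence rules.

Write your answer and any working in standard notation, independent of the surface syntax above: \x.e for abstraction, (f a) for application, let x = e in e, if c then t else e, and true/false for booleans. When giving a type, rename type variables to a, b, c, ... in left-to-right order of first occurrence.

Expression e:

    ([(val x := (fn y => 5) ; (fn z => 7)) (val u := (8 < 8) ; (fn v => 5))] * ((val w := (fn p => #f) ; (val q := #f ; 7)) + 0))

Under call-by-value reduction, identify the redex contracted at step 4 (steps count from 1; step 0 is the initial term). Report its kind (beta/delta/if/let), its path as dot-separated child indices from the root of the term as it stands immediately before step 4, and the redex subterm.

Answer: beta at 0 : ((\z.7) (\v.5))

Derivation:
step 0: (((let x = (\y.5) in (\z.7)) (let u = (8 < 8) in (\v.5))) * ((let w = (\p.false) in (let q = false in 7)) + 0))
step 1: [let@0.0] (((\z.7) (let u = (8 < 8) in (\v.5))) * ((let w = (\p.false) in (let q = false in 7)) + 0))
step 2: [delta@0.1.0] (((\z.7) (let u = false in (\v.5))) * ((let w = (\p.false) in (let q = false in 7)) + 0))
step 3: [let@0.1] (((\z.7) (\v.5)) * ((let w = (\p.false) in (let q = false in 7)) + 0))
step 4: [beta@0] (7 * ((let w = (\p.false) in (let q = false in 7)) + 0))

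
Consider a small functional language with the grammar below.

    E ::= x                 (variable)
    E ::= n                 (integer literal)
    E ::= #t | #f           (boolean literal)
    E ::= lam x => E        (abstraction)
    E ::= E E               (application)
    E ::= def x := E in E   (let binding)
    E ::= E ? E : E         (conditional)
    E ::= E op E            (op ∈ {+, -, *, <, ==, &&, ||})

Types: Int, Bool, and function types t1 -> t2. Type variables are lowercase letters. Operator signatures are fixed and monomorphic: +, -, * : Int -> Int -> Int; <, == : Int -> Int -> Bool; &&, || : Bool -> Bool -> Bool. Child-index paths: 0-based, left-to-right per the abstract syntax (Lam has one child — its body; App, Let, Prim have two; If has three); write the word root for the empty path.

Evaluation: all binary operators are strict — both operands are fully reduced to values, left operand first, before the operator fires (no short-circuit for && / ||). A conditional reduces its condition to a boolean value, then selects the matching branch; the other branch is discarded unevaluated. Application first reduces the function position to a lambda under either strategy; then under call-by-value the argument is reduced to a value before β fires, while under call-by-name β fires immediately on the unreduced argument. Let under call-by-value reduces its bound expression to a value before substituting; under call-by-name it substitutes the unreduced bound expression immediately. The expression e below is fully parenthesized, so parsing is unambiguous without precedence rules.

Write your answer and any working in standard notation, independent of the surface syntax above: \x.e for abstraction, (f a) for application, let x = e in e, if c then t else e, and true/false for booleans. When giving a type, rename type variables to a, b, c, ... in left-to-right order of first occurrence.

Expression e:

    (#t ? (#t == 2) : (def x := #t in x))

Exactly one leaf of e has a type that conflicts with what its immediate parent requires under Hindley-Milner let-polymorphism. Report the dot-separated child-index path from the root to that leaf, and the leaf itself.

Derivation:
  unify Bool ~ Bool
  unify Bool ~ Int
  FAIL: mismatch Bool ~ Int

Answer: 1.0 : true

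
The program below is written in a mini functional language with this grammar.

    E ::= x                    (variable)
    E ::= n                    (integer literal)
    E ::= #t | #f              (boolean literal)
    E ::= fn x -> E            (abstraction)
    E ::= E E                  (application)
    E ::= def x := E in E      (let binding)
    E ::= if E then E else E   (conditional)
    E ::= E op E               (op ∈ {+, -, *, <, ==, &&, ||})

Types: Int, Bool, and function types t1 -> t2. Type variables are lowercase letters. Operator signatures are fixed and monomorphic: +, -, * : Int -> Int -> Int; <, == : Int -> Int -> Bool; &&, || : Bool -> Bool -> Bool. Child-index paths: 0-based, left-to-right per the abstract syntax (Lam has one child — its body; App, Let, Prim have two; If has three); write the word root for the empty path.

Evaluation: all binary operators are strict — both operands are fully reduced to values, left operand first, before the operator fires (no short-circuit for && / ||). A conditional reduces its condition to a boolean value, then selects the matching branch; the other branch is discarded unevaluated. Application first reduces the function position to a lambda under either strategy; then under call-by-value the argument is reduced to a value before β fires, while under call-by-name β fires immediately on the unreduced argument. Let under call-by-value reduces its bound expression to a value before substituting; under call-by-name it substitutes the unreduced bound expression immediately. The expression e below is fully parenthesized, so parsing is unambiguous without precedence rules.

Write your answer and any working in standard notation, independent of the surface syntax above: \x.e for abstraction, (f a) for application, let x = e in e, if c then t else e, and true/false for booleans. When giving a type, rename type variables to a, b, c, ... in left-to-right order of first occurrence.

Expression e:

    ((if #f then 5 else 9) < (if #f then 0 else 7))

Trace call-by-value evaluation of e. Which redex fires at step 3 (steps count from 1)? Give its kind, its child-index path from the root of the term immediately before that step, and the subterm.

Answer: delta at root : (9 < 7)

Working:
step 0: ((if false then 5 else 9) < (if false then 0 else 7))
step 1: [if@0] (9 < (if false then 0 else 7))
step 2: [if@1] (9 < 7)
step 3: [delta@root] false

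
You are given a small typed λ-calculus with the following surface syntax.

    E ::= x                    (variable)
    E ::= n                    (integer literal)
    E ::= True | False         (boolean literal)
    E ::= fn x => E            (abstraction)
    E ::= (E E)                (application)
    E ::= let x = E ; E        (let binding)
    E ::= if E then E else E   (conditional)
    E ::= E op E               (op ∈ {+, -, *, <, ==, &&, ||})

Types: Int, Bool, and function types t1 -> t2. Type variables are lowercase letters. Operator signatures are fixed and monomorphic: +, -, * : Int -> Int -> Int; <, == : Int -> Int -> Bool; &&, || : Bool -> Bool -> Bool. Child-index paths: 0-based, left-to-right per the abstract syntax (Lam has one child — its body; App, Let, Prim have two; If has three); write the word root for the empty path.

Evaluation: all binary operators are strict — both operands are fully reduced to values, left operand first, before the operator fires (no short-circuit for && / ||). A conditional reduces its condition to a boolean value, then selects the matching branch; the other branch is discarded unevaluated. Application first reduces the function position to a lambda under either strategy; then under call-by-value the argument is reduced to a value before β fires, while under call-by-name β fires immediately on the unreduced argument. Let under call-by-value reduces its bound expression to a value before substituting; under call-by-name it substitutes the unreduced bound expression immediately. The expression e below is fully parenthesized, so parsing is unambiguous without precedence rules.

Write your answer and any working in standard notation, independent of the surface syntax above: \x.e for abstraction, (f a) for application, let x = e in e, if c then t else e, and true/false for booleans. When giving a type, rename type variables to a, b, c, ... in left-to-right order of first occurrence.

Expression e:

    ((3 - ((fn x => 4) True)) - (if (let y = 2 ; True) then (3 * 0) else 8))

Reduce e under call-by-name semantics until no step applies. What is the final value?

Answer: -1

Working:
step 0: ((3 - ((\x.4) true)) - (if (let y = 2 in true) then (3 * 0) else 8))
step 1: [beta@0.1] ((3 - 4) - (if (let y = 2 in true) then (3 * 0) else 8))
step 2: [delta@0] (-1 - (if (let y = 2 in true) then (3 * 0) else 8))
step 3: [let@1.0] (-1 - (if true then (3 * 0) else 8))
step 4: [if@1] (-1 - (3 * 0))
step 5: [delta@1] (-1 - 0)
step 6: [delta@root] -1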